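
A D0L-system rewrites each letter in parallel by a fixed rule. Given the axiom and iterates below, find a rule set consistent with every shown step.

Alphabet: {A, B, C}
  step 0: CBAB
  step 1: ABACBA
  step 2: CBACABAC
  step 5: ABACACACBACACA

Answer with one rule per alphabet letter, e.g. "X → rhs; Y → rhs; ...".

  step 1 ⇒ step 2: ABACBA ⇒ C·BA·C·A·BA·C
    A ↦ C
    B ↦ BA
    C ↦ A

A->C, B->BA, C->A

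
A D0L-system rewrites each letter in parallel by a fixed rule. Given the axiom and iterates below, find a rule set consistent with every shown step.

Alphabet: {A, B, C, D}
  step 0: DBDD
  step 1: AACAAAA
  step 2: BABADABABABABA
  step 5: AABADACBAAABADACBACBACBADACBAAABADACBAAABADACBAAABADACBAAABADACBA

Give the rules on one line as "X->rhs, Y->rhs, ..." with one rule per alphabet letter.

A->BA, B->C, C->DA, D->AA

  step 1 ⇒ step 2: AACAAAA ⇒ BA·BA·DA·BA·BA·BA·BA
    A ↦ BA
    C ↦ DA
  step 0 ⇒ step 1: DBDD ⇒ AA·C·AA·AA
    B ↦ C
  step 0 ⇒ step 1: DBDD ⇒ AA·C·AA·AA
    D ↦ AA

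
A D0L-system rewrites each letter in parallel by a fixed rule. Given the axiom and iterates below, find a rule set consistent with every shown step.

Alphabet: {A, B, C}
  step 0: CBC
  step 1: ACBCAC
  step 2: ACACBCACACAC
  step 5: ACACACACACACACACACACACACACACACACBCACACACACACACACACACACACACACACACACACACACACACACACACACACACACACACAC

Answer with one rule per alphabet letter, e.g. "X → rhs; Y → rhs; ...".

A->AC, B->BC, C->AC

  step 1 ⇒ step 2: ACBCAC ⇒ AC·AC·BC·AC·AC·AC
    A ↦ AC
    B ↦ BC
    C ↦ AC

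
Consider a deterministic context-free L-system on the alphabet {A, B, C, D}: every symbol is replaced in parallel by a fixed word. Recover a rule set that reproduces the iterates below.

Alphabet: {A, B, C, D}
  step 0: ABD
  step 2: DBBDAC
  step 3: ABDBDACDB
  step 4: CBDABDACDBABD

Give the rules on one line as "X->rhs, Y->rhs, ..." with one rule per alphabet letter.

  step 3 ⇒ step 4: ABDBDACDB ⇒ C·BD·A·BD·A·C·DB·A·BD
    A ↦ C
    B ↦ BD
    C ↦ DB
    D ↦ A

A->C, B->BD, C->DB, D->A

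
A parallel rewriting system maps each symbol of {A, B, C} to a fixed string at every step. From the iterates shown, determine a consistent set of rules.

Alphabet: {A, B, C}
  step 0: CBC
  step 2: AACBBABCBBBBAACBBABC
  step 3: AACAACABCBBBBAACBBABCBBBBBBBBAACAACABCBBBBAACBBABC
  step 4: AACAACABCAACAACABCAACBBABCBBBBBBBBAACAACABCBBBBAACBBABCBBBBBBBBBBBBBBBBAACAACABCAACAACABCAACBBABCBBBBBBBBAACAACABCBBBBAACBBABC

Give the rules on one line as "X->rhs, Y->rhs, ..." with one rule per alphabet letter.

A->AAC, B->BB, C->ABC

  step 3 ⇒ step 4: AACAACABCBBBBAACBBABCBBBBBBBBAACAACABCBBBBAACBBABC ⇒ AAC·AAC·ABC·AAC·AAC·ABC·AAC·BB·ABC·BB·BB·BB·BB·AAC·AAC·ABC·BB·BB·AAC·BB·ABC·BB·BB·BB·BB·BB·BB·BB·BB·AAC·AAC·ABC·AAC·AAC·ABC·AAC·BB·ABC·BB·BB·BB·BB·AAC·AAC·ABC·BB·BB·AAC·BB·ABC
    A ↦ AAC
    B ↦ BB
    C ↦ ABC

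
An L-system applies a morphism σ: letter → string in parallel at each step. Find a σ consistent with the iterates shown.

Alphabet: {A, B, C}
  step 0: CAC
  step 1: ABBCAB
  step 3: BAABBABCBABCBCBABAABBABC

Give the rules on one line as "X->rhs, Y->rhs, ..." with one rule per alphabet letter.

  step 0 ⇒ step 1: CAC ⇒ AB·BC·AB
    A ↦ BC
    C ↦ AB
    B ↦ BA  (constrained at step 1)

A->BC, B->BA, C->AB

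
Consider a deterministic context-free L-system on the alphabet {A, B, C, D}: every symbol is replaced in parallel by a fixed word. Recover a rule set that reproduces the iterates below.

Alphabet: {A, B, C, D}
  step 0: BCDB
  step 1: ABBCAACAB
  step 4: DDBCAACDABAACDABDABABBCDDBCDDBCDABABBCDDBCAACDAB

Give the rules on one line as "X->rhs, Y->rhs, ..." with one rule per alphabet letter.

A->D, B->AB, C->BC, D->AAC

  step 0 ⇒ step 1: BCDB ⇒ AB·BC·AAC·AB
    B ↦ AB
    C ↦ BC
    D ↦ AAC
    A ↦ D  (constrained at step 1)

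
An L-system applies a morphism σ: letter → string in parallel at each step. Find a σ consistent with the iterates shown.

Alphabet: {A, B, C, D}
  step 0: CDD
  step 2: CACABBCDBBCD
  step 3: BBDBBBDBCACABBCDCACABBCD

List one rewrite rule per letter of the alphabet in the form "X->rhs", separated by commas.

A->DB, B->CA, C->BB, D->CD

  step 2 ⇒ step 3: CACABBCDBBCD ⇒ BB·DB·BB·DB·CA·CA·BB·CD·CA·CA·BB·CD
    A ↦ DB
    B ↦ CA
    C ↦ BB
    D ↦ CD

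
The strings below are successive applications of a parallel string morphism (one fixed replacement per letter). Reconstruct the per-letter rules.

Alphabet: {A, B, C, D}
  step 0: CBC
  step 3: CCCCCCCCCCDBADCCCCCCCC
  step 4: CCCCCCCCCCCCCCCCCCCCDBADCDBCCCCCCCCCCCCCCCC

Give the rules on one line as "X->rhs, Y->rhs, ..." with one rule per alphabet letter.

  step 3 ⇒ step 4: CCCCCCCCCCDBADCCCCCCCC ⇒ CC·CC·CC·CC·CC·CC·CC·CC·CC·CC·DB·AD·C·DB·CC·CC·CC·CC·CC·CC·CC·CC
    A ↦ C
    B ↦ AD
    C ↦ CC
    D ↦ DB

A->C, B->AD, C->CC, D->DB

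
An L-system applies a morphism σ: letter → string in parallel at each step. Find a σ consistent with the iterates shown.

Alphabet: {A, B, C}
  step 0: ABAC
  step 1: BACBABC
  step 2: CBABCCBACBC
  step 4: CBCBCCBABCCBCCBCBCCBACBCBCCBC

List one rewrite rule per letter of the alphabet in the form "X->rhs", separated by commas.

  step 1 ⇒ step 2: BACBABC ⇒ C·BA·BC·C·BA·C·BC
    A ↦ BA
    B ↦ C
    C ↦ BC

A->BA, B->C, C->BC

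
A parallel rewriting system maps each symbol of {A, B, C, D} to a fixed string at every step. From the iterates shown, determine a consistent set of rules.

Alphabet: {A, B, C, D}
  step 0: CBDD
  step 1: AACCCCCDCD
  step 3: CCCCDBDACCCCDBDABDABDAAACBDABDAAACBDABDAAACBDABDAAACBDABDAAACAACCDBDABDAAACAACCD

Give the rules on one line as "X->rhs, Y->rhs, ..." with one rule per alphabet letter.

A->BDA, B->CCC, C->AAC, D->CD

  step 0 ⇒ step 1: CBDD ⇒ AAC·CCC·CD·CD
    B ↦ CCC
    C ↦ AAC
    D ↦ CD
    A ↦ BDA  (constrained at step 1)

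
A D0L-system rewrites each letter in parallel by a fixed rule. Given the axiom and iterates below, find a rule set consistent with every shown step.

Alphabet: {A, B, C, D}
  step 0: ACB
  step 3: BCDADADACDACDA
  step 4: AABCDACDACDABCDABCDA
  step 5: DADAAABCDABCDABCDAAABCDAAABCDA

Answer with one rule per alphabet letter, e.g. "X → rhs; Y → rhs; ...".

  step 4 ⇒ step 5: AABCDACDACDABCDABCDA ⇒ DA·DA·AA·B·C·DA·B·C·DA·B·C·DA·AA·B·C·DA·AA·B·C·DA
    A ↦ DA
    B ↦ AA
    C ↦ B
    D ↦ C

A->DA, B->AA, C->B, D->C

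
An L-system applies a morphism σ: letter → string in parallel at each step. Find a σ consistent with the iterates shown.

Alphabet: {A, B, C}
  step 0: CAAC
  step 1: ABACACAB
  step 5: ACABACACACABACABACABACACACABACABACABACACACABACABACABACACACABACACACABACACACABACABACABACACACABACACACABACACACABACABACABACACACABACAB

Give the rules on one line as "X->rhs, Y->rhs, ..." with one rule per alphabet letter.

  step 0 ⇒ step 1: CAAC ⇒ AB·AC·AC·AB
    A ↦ AC
    C ↦ AB
    B ↦ AC  (constrained at step 1)

A->AC, B->AC, C->AB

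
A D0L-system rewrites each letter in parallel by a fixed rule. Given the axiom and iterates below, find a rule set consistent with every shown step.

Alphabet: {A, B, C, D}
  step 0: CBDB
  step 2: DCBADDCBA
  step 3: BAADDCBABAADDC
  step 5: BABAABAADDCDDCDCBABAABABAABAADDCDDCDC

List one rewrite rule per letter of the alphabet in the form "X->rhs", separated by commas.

  step 2 ⇒ step 3: DCBADDCBA ⇒ BA·A·D·DC·BA·BA·A·D·DC
    A ↦ DC
    B ↦ D
    C ↦ A
    D ↦ BA

A->DC, B->D, C->A, D->BA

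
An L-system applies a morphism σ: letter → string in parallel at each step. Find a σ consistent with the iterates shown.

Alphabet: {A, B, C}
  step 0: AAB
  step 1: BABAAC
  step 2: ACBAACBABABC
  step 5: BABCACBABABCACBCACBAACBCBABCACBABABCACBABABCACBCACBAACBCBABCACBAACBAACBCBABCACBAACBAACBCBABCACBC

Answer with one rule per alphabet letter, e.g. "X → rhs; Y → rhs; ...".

  step 1 ⇒ step 2: BABAAC ⇒ AC·BA·AC·BA·BA·BC
    A ↦ BA
    B ↦ AC
    C ↦ BC

A->BA, B->AC, C->BC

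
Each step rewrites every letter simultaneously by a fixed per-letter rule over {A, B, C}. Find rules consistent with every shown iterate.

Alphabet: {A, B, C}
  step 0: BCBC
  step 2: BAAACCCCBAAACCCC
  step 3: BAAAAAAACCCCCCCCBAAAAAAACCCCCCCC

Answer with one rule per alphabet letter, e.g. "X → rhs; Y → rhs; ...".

A->AA, B->BA, C->CC

  step 2 ⇒ step 3: BAAACCCCBAAACCCC ⇒ BA·AA·AA·AA·CC·CC·CC·CC·BA·AA·AA·AA·CC·CC·CC·CC
    A ↦ AA
    B ↦ BA
    C ↦ CC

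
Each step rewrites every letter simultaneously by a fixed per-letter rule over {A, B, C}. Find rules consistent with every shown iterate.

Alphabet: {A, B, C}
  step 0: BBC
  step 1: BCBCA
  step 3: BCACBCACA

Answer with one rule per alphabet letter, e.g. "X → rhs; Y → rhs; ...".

  step 0 ⇒ step 1: BBC ⇒ BC·BC·A
    B ↦ BC
    C ↦ A
    A ↦ C  (constrained at step 1)

A->C, B->BC, C->A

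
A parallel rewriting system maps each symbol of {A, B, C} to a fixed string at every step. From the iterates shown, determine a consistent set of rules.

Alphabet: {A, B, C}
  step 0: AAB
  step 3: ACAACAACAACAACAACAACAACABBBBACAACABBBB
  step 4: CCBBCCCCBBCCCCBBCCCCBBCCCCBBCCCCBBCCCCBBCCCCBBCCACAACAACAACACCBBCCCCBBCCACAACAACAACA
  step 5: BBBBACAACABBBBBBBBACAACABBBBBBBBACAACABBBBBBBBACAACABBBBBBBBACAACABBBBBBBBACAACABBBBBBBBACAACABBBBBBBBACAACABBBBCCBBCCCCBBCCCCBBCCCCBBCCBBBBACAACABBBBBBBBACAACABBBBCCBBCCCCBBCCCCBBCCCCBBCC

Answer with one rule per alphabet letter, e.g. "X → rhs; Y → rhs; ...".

A->CC, B->ACA, C->BB

  step 4 ⇒ step 5: CCBBCCCCBBCCCCBBCCCCBBCCCCBBCCCCBBCCCCBBCCCCBBCCACAACAACAACACCBBCCCCBBCCACAACAACAACA ⇒ BB·BB·ACA·ACA·BB·BB·BB·BB·ACA·ACA·BB·BB·BB·BB·ACA·ACA·BB·BB·BB·BB·ACA·ACA·BB·BB·BB·BB·ACA·ACA·BB·BB·BB·BB·ACA·ACA·BB·BB·BB·BB·ACA·ACA·BB·BB·BB·BB·ACA·ACA·BB·BB·CC·BB·CC·CC·BB·CC·CC·BB·CC·CC·BB·CC·BB·BB·ACA·ACA·BB·BB·BB·BB·ACA·ACA·BB·BB·CC·BB·CC·CC·BB·CC·CC·BB·CC·CC·BB·CC
    A ↦ CC
    B ↦ ACA
    C ↦ BB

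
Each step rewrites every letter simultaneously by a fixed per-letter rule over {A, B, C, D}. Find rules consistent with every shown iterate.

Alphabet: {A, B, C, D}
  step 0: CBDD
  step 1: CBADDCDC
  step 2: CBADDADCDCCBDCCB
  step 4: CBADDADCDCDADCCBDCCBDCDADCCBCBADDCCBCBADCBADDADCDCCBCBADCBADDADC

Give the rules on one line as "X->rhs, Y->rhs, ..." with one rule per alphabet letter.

A->DA, B->AD, C->CB, D->DC

  step 1 ⇒ step 2: CBADDCDC ⇒ CB·AD·DA·DC·DC·CB·DC·CB
    A ↦ DA
    B ↦ AD
    C ↦ CB
    D ↦ DC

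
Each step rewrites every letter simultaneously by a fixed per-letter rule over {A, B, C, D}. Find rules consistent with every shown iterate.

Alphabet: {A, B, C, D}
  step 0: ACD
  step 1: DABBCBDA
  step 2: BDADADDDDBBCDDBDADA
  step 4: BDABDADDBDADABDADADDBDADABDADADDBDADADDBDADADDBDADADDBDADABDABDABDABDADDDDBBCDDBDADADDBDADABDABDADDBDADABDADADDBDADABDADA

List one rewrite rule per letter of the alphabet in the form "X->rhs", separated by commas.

  step 1 ⇒ step 2: DABBCBDA ⇒ BDA·DA·DD·DD·BBC·DD·BDA·DA
    A ↦ DA
    B ↦ DD
    C ↦ BBC
    D ↦ BDA

A->DA, B->DD, C->BBC, D->BDA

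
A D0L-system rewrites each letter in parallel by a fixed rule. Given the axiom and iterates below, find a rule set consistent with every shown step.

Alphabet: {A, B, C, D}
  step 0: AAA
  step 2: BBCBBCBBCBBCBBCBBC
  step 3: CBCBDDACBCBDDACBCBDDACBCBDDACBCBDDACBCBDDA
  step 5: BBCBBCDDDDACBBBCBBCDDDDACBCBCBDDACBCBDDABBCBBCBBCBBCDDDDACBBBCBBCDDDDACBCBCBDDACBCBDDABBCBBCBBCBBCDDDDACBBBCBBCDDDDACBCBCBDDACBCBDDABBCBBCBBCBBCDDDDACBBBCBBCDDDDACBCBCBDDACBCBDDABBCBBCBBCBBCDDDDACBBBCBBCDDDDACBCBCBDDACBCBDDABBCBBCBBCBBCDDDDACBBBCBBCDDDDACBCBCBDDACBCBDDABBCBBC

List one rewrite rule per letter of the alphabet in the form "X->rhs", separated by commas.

  step 2 ⇒ step 3: BBCBBCBBCBBCBBCBBC ⇒ CB·CB·DDA·CB·CB·DDA·CB·CB·DDA·CB·CB·DDA·CB·CB·DDA·CB·CB·DDA
    B ↦ CB
    C ↦ DDA
    A ↦ DD  (constrained at step 0)
    D ↦ BBC  (constrained at step 3)

A->DD, B->CB, C->DDA, D->BBC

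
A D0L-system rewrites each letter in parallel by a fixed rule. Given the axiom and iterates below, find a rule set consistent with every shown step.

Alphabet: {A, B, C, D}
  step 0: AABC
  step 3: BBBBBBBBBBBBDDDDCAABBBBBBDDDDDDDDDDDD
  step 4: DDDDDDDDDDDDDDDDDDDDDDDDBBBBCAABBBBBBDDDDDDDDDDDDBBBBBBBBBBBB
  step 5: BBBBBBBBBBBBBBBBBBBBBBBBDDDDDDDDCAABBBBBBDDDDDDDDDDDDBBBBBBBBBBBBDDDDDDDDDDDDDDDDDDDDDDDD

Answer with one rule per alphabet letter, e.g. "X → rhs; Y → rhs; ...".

  step 4 ⇒ step 5: DDDDDDDDDDDDDDDDDDDDDDDDBBBBCAABBBBBBDDDDDDDDDDDDBBBBBBBBBBBB ⇒ B·B·B·B·B·B·B·B·B·B·B·B·B·B·B·B·B·B·B·B·B·B·B·B·DD·DD·DD·DD·CAA·BBB·BBB·DD·DD·DD·DD·DD·DD·B·B·B·B·B·B·B·B·B·B·B·B·DD·DD·DD·DD·DD·DD·DD·DD·DD·DD·DD·DD
    A ↦ BBB
    B ↦ DD
    C ↦ CAA
    D ↦ B

A->BBB, B->DD, C->CAA, D->B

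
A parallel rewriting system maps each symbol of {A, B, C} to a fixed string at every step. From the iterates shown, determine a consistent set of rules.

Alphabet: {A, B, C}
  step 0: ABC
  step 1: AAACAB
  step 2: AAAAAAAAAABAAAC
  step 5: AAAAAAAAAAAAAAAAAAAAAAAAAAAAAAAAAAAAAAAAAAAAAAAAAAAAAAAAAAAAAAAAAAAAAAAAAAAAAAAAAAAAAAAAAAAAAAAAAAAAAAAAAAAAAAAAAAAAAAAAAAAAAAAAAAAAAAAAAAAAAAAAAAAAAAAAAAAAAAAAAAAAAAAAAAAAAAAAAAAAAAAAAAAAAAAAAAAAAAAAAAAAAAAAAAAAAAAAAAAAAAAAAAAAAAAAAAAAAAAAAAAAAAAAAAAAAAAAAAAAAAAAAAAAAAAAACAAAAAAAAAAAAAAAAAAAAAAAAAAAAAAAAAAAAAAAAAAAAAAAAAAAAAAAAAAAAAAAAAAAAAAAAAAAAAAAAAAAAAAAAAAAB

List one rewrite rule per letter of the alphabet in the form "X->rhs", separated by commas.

A->AAA, B->C, C->AB

  step 1 ⇒ step 2: AAACAB ⇒ AAA·AAA·AAA·AB·AAA·C
    A ↦ AAA
    B ↦ C
    C ↦ AB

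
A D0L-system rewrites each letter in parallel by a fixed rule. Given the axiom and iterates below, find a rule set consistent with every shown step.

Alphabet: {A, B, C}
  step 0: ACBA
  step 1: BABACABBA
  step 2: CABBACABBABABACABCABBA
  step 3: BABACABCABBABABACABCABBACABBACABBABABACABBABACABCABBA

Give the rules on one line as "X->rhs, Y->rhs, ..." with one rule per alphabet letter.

  step 2 ⇒ step 3: CABBACABBABABACABCABBA ⇒ BA·BA·CAB·CAB·BA·BA·BA·CAB·CAB·BA·CAB·BA·CAB·BA·BA·BA·CAB·BA·BA·CAB·CAB·BA
    A ↦ BA
    B ↦ CAB
    C ↦ BA

A->BA, B->CAB, C->BA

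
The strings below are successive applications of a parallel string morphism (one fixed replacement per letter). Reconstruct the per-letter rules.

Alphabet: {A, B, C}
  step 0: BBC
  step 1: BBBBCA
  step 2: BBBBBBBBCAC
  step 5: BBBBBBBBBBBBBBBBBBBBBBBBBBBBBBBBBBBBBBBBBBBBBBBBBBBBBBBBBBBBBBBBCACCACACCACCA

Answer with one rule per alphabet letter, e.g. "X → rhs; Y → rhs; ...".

A->C, B->BB, C->CA

  step 1 ⇒ step 2: BBBBCA ⇒ BB·BB·BB·BB·CA·C
    A ↦ C
    B ↦ BB
    C ↦ CA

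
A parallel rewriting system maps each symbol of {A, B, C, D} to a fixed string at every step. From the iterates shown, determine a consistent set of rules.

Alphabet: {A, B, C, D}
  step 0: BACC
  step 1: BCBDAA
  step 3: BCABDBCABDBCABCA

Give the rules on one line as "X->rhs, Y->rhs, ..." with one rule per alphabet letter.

  step 0 ⇒ step 1: BACC ⇒ BC·BD·A·A
    A ↦ BD
    B ↦ BC
    C ↦ A
    D ↦ A  (constrained at step 1)

A->BD, B->BC, C->A, D->A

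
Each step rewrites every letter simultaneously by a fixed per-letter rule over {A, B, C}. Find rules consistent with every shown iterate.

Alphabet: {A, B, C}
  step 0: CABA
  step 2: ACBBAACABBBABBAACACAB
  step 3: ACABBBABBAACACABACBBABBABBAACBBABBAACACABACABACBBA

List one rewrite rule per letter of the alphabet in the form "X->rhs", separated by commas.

  step 2 ⇒ step 3: ACBBAACABBBABBAACACAB ⇒ AC·AB·BBA·BBA·AC·AC·AB·AC·BBA·BBA·BBA·AC·BBA·BBA·AC·AC·AB·AC·AB·AC·BBA
    A ↦ AC
    B ↦ BBA
    C ↦ AB

A->AC, B->BBA, C->AB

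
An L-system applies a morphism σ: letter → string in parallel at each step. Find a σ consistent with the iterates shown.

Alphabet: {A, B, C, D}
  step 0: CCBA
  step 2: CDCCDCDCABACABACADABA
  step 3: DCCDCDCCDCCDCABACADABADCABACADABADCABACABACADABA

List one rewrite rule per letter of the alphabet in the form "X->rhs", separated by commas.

A->ABA, B->CAD, C->DC, D->C

  step 2 ⇒ step 3: CDCCDCDCABACABACADABA ⇒ DC·C·DC·DC·C·DC·C·DC·ABA·CAD·ABA·DC·ABA·CAD·ABA·DC·ABA·C·ABA·CAD·ABA
    A ↦ ABA
    B ↦ CAD
    C ↦ DC
    D ↦ C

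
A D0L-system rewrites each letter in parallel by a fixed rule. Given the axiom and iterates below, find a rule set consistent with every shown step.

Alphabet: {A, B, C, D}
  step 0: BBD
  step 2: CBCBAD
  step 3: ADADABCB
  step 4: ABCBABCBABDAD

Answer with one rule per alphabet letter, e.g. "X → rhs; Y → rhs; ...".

A->AB, B->D, C->A, D->CB

  step 3 ⇒ step 4: ADADABCB ⇒ AB·CB·AB·CB·AB·D·A·D
    A ↦ AB
    B ↦ D
    C ↦ A
    D ↦ CB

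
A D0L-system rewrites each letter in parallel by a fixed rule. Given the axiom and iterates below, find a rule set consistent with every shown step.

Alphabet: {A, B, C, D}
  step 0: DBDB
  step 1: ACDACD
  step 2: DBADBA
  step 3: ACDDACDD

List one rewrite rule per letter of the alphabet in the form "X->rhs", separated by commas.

A->D, B->CD, C->B, D->A

  step 2 ⇒ step 3: DBADBA ⇒ A·CD·D·A·CD·D
    A ↦ D
    B ↦ CD
    D ↦ A
  step 1 ⇒ step 2: ACDACD ⇒ D·B·A·D·B·A
    C ↦ B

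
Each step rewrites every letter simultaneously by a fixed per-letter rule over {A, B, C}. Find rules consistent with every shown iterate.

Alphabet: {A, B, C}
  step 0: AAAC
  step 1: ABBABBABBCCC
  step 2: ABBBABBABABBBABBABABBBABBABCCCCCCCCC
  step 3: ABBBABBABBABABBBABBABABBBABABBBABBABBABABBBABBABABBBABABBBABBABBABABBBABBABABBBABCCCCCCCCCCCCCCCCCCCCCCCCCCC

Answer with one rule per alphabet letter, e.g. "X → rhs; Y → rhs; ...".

  step 2 ⇒ step 3: ABBBABBABABBBABBABABBBABBABCCCCCCCCC ⇒ ABB·BAB·BAB·BAB·ABB·BAB·BAB·ABB·BAB·ABB·BAB·BAB·BAB·ABB·BAB·BAB·ABB·BAB·ABB·BAB·BAB·BAB·ABB·BAB·BAB·ABB·BAB·CCC·CCC·CCC·CCC·CCC·CCC·CCC·CCC·CCC
    A ↦ ABB
    B ↦ BAB
    C ↦ CCC

A->ABB, B->BAB, C->CCC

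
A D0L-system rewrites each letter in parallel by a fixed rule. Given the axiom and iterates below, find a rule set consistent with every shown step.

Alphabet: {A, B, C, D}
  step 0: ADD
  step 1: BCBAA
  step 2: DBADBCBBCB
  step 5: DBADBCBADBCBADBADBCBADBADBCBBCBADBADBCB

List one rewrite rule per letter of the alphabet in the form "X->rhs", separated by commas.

A->BCB, B->D, C->BA, D->A

  step 1 ⇒ step 2: BCBAA ⇒ D·BA·D·BCB·BCB
    A ↦ BCB
    B ↦ D
    C ↦ BA
  step 0 ⇒ step 1: ADD ⇒ BCB·A·A
    D ↦ A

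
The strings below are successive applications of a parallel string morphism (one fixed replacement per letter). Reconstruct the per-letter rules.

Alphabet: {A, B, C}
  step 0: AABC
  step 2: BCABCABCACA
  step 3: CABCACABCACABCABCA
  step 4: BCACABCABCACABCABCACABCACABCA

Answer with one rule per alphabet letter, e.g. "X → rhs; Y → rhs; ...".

  step 3 ⇒ step 4: CABCACABCACABCABCA ⇒ B·CA·CA·B·CA·B·CA·CA·B·CA·B·CA·CA·B·CA·CA·B·CA
    A ↦ CA
    B ↦ CA
    C ↦ B

A->CA, B->CA, C->B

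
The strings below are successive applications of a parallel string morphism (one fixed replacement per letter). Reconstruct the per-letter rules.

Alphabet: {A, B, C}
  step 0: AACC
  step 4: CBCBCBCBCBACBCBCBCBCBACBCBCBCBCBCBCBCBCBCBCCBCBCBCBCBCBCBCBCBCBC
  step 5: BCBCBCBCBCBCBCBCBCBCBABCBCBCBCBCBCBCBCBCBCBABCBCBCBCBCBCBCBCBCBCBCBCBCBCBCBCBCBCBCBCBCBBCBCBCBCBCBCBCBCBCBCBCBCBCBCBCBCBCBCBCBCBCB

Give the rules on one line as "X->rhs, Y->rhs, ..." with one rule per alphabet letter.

A->BA, B->C, C->BCB

  step 4 ⇒ step 5: CBCBCBCBCBACBCBCBCBCBACBCBCBCBCBCBCBCBCBCBCCBCBCBCBCBCBCBCBCBCBC ⇒ BCB·C·BCB·C·BCB·C·BCB·C·BCB·C·BA·BCB·C·BCB·C·BCB·C·BCB·C·BCB·C·BA·BCB·C·BCB·C·BCB·C·BCB·C·BCB·C·BCB·C·BCB·C·BCB·C·BCB·C·BCB·C·BCB·BCB·C·BCB·C·BCB·C·BCB·C·BCB·C·BCB·C·BCB·C·BCB·C·BCB·C·BCB·C·BCB
    A ↦ BA
    B ↦ C
    C ↦ BCB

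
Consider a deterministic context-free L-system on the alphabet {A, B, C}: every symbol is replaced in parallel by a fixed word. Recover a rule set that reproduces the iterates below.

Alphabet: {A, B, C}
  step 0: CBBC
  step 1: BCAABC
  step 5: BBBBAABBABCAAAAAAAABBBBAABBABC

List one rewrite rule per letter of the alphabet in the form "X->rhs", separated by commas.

  step 0 ⇒ step 1: CBBC ⇒ BC·A·A·BC
    B ↦ A
    C ↦ BC
    A ↦ BB  (constrained at step 1)

A->BB, B->A, C->BC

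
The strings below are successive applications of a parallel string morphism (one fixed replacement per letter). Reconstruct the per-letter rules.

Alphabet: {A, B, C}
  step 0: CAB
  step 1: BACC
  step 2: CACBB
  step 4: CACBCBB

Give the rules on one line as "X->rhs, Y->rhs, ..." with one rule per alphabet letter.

  step 1 ⇒ step 2: BACC ⇒ C·AC·B·B
    A ↦ AC
    B ↦ C
    C ↦ B

A->AC, B->C, C->B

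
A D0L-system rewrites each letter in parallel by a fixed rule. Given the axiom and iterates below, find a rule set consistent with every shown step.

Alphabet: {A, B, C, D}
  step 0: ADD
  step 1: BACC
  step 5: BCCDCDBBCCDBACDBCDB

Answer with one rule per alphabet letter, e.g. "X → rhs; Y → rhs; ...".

  step 0 ⇒ step 1: ADD ⇒ BA·C·C
    A ↦ BA
    D ↦ C
    B ↦ CD  (constrained at step 1)
    C ↦ B  (constrained at step 1)

A->BA, B->CD, C->B, D->C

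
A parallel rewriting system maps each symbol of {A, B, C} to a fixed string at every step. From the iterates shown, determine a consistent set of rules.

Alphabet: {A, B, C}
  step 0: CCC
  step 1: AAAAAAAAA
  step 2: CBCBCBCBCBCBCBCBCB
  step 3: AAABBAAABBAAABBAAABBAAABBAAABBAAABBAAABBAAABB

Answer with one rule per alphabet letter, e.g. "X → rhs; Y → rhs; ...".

A->CB, B->BB, C->AAA

  step 2 ⇒ step 3: CBCBCBCBCBCBCBCBCB ⇒ AAA·BB·AAA·BB·AAA·BB·AAA·BB·AAA·BB·AAA·BB·AAA·BB·AAA·BB·AAA·BB
    B ↦ BB
    C ↦ AAA
  step 1 ⇒ step 2: AAAAAAAAA ⇒ CB·CB·CB·CB·CB·CB·CB·CB·CB
    A ↦ CB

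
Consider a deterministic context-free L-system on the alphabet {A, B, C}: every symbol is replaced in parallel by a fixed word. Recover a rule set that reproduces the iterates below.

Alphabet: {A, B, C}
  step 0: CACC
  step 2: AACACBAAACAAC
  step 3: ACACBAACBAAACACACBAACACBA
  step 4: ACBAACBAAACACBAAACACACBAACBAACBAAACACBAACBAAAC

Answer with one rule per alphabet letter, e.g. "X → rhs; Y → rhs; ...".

A->AC, B->A, C->BA

  step 3 ⇒ step 4: ACACBAACBAAACACACBAACACBA ⇒ AC·BA·AC·BA·A·AC·AC·BA·A·AC·AC·AC·BA·AC·BA·AC·BA·A·AC·AC·BA·AC·BA·A·AC
    A ↦ AC
    B ↦ A
    C ↦ BA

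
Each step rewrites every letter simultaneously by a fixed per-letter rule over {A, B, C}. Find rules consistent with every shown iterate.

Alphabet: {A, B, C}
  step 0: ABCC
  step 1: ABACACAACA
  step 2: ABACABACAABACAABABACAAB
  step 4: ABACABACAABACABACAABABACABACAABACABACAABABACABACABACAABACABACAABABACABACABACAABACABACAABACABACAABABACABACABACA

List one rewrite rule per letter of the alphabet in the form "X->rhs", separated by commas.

  step 1 ⇒ step 2: ABACACAACA ⇒ AB·AC·AB·ACA·AB·ACA·AB·AB·ACA·AB
    A ↦ AB
    B ↦ AC
    C ↦ ACA

A->AB, B->AC, C->ACA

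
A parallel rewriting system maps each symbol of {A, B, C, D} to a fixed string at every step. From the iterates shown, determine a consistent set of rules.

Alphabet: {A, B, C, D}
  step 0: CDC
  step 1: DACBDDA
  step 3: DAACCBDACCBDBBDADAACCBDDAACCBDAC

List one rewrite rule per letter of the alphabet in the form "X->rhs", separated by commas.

A->B, B->AC, C->DA, D->CBD

  step 0 ⇒ step 1: CDC ⇒ DA·CBD·DA
    C ↦ DA
    D ↦ CBD
    A ↦ B  (constrained at step 1)
    B ↦ AC  (constrained at step 1)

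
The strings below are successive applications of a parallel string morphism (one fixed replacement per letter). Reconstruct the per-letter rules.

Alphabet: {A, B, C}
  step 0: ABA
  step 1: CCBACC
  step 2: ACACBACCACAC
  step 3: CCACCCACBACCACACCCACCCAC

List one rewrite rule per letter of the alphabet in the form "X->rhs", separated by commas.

A->CC, B->BA, C->AC

  step 2 ⇒ step 3: ACACBACCACAC ⇒ CC·AC·CC·AC·BA·CC·AC·AC·CC·AC·CC·AC
    A ↦ CC
    B ↦ BA
    C ↦ AC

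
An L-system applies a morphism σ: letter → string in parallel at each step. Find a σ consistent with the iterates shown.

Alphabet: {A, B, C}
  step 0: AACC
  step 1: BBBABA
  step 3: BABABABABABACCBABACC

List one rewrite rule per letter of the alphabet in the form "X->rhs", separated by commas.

A->B, B->CC, C->BA

  step 0 ⇒ step 1: AACC ⇒ B·B·BA·BA
    A ↦ B
    C ↦ BA
    B ↦ CC  (constrained at step 1)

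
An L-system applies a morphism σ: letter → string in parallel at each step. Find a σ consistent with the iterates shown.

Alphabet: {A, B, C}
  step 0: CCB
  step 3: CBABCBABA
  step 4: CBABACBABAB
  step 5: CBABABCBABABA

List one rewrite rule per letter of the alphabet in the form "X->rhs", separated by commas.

A->B, B->A, C->CB

  step 4 ⇒ step 5: CBABACBABAB ⇒ CB·A·B·A·B·CB·A·B·A·B·A
    A ↦ B
    B ↦ A
    C ↦ CB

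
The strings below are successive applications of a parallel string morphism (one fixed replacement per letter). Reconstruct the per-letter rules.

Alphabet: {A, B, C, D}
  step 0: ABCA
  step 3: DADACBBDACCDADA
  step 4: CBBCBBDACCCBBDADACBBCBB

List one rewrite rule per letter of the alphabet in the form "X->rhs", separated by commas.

A->BB, B->C, C->DA, D->C

  step 3 ⇒ step 4: DADACBBDACCDADA ⇒ C·BB·C·BB·DA·C·C·C·BB·DA·DA·C·BB·C·BB
    A ↦ BB
    B ↦ C
    C ↦ DA
    D ↦ C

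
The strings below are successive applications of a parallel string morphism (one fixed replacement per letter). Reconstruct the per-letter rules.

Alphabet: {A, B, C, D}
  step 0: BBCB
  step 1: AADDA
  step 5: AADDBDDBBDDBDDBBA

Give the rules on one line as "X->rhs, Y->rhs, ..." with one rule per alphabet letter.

A->B, B->A, C->DD, D->CA

  step 0 ⇒ step 1: BBCB ⇒ A·A·DD·A
    B ↦ A
    C ↦ DD
    A ↦ B  (constrained at step 1)
    D ↦ CA  (constrained at step 1)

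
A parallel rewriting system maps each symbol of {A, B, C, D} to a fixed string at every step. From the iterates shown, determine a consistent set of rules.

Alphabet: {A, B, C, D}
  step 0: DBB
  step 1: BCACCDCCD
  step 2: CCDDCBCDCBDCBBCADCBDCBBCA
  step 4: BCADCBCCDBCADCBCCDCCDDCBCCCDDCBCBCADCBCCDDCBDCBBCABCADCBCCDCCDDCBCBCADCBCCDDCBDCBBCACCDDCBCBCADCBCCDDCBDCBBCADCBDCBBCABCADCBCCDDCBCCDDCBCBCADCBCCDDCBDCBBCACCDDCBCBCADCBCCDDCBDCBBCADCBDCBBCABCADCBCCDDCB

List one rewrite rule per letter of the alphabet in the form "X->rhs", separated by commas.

A->C, B->CCD, C->DCB, D->BCA

  step 1 ⇒ step 2: BCACCDCCD ⇒ CCD·DCB·C·DCB·DCB·BCA·DCB·DCB·BCA
    A ↦ C
    B ↦ CCD
    C ↦ DCB
    D ↦ BCA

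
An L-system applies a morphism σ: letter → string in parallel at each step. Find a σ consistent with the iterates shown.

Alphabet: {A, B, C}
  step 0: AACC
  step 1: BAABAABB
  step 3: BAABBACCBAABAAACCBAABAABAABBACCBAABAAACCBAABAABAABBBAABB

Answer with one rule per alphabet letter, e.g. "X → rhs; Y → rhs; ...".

A->BAA, B->ACC, C->B

  step 0 ⇒ step 1: AACC ⇒ BAA·BAA·B·B
    A ↦ BAA
    C ↦ B
    B ↦ ACC  (constrained at step 1)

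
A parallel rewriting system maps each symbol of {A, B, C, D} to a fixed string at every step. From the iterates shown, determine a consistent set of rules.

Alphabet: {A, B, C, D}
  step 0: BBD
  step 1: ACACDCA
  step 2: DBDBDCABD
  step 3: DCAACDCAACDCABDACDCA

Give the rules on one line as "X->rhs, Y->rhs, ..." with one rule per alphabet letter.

  step 2 ⇒ step 3: DBDBDCABD ⇒ DCA·AC·DCA·AC·DCA·B·D·AC·DCA
    A ↦ D
    B ↦ AC
    C ↦ B
    D ↦ DCA

A->D, B->AC, C->B, D->DCA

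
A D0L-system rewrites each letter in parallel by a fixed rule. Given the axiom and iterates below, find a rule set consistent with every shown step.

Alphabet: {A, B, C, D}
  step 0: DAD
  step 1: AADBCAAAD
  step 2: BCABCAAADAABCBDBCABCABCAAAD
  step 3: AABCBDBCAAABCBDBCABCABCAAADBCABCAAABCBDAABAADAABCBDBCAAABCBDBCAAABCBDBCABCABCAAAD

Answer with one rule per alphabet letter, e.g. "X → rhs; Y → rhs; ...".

A->BCA, B->AAB, C->CBD, D->AAD

  step 2 ⇒ step 3: BCABCAAADAABCBDBCABCABCAAAD ⇒ AAB·CBD·BCA·AAB·CBD·BCA·BCA·BCA·AAD·BCA·BCA·AAB·CBD·AAB·AAD·AAB·CBD·BCA·AAB·CBD·BCA·AAB·CBD·BCA·BCA·BCA·AAD
    A ↦ BCA
    B ↦ AAB
    C ↦ CBD
    D ↦ AAD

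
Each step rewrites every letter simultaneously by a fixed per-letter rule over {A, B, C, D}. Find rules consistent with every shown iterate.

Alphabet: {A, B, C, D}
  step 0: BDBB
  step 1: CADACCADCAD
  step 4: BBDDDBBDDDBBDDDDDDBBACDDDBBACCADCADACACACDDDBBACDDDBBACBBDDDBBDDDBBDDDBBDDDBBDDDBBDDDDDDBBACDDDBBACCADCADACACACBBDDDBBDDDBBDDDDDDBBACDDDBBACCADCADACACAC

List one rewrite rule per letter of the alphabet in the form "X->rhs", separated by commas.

  step 0 ⇒ step 1: BDBB ⇒ CAD·AC·CAD·CAD
    B ↦ CAD
    D ↦ AC
    A ↦ BB  (constrained at step 1)
    C ↦ DDD  (constrained at step 1)

A->BB, B->CAD, C->DDD, D->AC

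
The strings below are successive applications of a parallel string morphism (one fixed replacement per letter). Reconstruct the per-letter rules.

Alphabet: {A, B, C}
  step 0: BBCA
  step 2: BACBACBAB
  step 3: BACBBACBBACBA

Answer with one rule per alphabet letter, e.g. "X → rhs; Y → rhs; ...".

A->C, B->BA, C->B

  step 2 ⇒ step 3: BACBACBAB ⇒ BA·C·B·BA·C·B·BA·C·BA
    A ↦ C
    B ↦ BA
    C ↦ B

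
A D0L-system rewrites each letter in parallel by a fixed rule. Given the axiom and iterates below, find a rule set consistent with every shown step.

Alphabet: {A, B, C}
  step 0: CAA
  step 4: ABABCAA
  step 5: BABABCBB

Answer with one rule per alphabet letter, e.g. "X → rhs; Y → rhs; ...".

  step 4 ⇒ step 5: ABABCAA ⇒ B·A·B·A·BC·B·B
    A ↦ B
    B ↦ A
    C ↦ BC

A->B, B->A, C->BC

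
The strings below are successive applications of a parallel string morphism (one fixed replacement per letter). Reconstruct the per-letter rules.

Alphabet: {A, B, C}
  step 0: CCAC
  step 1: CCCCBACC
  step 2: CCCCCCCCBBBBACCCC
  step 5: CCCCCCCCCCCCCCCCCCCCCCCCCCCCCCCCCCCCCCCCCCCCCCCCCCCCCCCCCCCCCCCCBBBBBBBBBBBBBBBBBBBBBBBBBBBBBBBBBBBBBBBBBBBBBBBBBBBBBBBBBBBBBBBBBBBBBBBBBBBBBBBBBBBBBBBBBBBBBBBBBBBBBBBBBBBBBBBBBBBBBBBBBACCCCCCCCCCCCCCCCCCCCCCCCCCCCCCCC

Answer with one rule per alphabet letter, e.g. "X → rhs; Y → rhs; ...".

  step 1 ⇒ step 2: CCCCBACC ⇒ CC·CC·CC·CC·BBB·BA·CC·CC
    A ↦ BA
    B ↦ BBB
    C ↦ CC

A->BA, B->BBB, C->CC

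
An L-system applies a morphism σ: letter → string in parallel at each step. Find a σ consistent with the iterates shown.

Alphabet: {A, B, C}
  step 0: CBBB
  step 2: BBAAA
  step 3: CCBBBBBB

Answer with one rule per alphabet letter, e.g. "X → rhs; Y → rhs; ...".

A->BB, B->C, C->A

  step 2 ⇒ step 3: BBAAA ⇒ C·C·BB·BB·BB
    A ↦ BB
    B ↦ C
    C ↦ A  (constrained at step 0)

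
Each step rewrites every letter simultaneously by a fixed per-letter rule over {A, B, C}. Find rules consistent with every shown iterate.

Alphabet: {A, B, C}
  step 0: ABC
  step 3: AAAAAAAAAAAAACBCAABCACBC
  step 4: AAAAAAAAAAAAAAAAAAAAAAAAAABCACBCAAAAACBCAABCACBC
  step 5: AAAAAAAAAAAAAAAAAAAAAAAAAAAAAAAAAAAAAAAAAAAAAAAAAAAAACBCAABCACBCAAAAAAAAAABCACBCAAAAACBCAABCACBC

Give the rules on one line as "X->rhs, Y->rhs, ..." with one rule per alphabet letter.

  step 4 ⇒ step 5: AAAAAAAAAAAAAAAAAAAAAAAAAABCACBCAAAAACBCAABCACBC ⇒ AA·AA·AA·AA·AA·AA·AA·AA·AA·AA·AA·AA·AA·AA·AA·AA·AA·AA·AA·AA·AA·AA·AA·AA·AA·AA·AC·BC·AA·BC·AC·BC·AA·AA·AA·AA·AA·BC·AC·BC·AA·AA·AC·BC·AA·BC·AC·BC
    A ↦ AA
    B ↦ AC
    C ↦ BC

A->AA, B->AC, C->BC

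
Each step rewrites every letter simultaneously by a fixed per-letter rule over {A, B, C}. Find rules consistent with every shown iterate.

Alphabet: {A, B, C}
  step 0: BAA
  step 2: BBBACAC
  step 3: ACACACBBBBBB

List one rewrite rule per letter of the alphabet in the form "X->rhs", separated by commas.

  step 2 ⇒ step 3: BBBACAC ⇒ AC·AC·AC·B·BB·B·BB
    A ↦ B
    B ↦ AC
    C ↦ BB

A->B, B->AC, C->BB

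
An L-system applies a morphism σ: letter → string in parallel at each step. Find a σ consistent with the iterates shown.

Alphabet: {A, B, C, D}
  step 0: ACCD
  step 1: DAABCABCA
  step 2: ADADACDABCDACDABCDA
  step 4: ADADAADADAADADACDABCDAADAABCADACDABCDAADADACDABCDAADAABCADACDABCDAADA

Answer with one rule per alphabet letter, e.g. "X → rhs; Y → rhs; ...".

  step 1 ⇒ step 2: DAABCABCA ⇒ A·DA·DA·CD·ABC·DA·CD·ABC·DA
    A ↦ DA
    B ↦ CD
    C ↦ ABC
    D ↦ A

A->DA, B->CD, C->ABC, D->A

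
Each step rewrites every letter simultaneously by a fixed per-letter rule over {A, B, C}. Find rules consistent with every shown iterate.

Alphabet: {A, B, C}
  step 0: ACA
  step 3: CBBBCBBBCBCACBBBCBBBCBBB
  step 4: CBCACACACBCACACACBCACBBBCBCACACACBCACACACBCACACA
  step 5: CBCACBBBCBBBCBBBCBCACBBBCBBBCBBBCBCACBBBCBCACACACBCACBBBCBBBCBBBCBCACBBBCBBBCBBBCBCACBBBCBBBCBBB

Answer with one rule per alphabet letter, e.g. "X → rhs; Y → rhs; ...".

A->BB, B->CA, C->CB

  step 4 ⇒ step 5: CBCACACACBCACACACBCACBBBCBCACACACBCACACACBCACACA ⇒ CB·CA·CB·BB·CB·BB·CB·BB·CB·CA·CB·BB·CB·BB·CB·BB·CB·CA·CB·BB·CB·CA·CA·CA·CB·CA·CB·BB·CB·BB·CB·BB·CB·CA·CB·BB·CB·BB·CB·BB·CB·CA·CB·BB·CB·BB·CB·BB
    A ↦ BB
    B ↦ CA
    C ↦ CB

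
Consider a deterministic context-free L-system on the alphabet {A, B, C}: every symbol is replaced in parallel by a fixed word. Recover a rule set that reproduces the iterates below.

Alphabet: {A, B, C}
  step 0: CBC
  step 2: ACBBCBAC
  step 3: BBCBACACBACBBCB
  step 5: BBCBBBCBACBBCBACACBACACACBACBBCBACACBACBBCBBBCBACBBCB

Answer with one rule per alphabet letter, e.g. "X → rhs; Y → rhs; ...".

A->BBC, B->AC, C->B

  step 2 ⇒ step 3: ACBBCBAC ⇒ BBC·B·AC·AC·B·AC·BBC·B
    A ↦ BBC
    B ↦ AC
    C ↦ B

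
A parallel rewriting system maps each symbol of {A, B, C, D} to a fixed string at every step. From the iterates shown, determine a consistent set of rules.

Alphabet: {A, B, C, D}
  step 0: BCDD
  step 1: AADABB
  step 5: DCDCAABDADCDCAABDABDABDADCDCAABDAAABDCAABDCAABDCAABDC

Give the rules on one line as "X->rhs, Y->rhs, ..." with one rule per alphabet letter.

  step 0 ⇒ step 1: BCDD ⇒ AA·DA·B·B
    B ↦ AA
    C ↦ DA
    D ↦ B
    A ↦ DC  (constrained at step 1)

A->DC, B->AA, C->DA, D->B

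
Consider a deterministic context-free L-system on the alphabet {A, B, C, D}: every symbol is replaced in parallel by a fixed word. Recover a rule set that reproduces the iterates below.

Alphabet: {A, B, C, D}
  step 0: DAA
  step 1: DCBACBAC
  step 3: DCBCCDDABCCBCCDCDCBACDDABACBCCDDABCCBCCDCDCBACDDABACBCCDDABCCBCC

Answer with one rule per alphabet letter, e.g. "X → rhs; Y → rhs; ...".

  step 0 ⇒ step 1: DAA ⇒ DC·BAC·BAC
    A ↦ BAC
    D ↦ DC
    B ↦ DDA  (constrained at step 1)
    C ↦ BCC  (constrained at step 1)

A->BAC, B->DDA, C->BCC, D->DC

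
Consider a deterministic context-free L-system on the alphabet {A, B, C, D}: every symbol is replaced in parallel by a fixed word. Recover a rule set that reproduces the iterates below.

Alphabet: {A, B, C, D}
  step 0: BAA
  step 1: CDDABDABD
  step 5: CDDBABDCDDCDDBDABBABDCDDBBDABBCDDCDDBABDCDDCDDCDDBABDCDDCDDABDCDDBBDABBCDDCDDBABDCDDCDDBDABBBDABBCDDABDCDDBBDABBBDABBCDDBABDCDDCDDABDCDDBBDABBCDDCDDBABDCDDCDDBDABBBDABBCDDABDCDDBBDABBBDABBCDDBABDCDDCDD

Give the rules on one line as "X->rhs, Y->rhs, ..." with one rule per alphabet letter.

  step 0 ⇒ step 1: BAA ⇒ CDD·ABD·ABD
    A ↦ ABD
    B ↦ CDD
    C ↦ BDA  (constrained at step 1)
    D ↦ B  (constrained at step 1)

A->ABD, B->CDD, C->BDA, D->B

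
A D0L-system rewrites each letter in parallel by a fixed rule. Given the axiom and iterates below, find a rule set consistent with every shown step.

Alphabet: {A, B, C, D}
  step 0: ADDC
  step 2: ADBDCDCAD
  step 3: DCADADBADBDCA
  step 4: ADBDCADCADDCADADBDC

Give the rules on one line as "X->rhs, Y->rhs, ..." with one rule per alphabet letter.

  step 3 ⇒ step 4: DCADADBADBDCA ⇒ A·DB·DC·A·DC·A·D·DC·A·D·A·DB·DC
    A ↦ DC
    B ↦ D
    C ↦ DB
    D ↦ A

A->DC, B->D, C->DB, D->A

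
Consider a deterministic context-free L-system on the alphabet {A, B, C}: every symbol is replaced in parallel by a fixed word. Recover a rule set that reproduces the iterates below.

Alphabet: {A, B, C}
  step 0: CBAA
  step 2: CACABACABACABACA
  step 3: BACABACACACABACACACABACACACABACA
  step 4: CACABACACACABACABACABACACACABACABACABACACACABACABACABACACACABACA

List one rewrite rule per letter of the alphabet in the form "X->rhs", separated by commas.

  step 3 ⇒ step 4: BACABACACACABACACACABACACACABACA ⇒ CA·CA·BA·CA·CA·CA·BA·CA·BA·CA·BA·CA·CA·CA·BA·CA·BA·CA·BA·CA·CA·CA·BA·CA·BA·CA·BA·CA·CA·CA·BA·CA
    A ↦ CA
    B ↦ CA
    C ↦ BA

A->CA, B->CA, C->BA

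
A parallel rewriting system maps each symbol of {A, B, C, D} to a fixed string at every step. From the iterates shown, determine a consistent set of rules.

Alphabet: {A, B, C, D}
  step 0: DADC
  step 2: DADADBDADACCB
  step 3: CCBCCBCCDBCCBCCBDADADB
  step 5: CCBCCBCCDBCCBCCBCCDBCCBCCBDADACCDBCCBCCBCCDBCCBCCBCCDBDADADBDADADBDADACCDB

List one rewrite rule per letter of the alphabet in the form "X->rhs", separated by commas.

  step 2 ⇒ step 3: DADADBDADACCB ⇒ CC·B·CC·B·CC·DB·CC·B·CC·B·DA·DA·DB
    A ↦ B
    B ↦ DB
    C ↦ DA
    D ↦ CC

A->B, B->DB, C->DA, D->CC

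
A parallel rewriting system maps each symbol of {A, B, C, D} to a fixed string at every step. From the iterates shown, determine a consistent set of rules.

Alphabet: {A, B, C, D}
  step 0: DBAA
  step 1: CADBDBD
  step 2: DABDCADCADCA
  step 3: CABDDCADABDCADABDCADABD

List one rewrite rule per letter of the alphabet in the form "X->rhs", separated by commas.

  step 2 ⇒ step 3: DABDCADCADCA ⇒ CA·BD·D·CA·DA·BD·CA·DA·BD·CA·DA·BD
    A ↦ BD
    B ↦ D
    C ↦ DA
    D ↦ CA

A->BD, B->D, C->DA, D->CA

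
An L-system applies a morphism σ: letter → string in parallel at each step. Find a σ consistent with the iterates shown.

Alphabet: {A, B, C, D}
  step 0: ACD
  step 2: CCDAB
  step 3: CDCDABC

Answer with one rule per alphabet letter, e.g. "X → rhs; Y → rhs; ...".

A->B, B->C, C->CD, D->A

  step 2 ⇒ step 3: CCDAB ⇒ CD·CD·A·B·C
    A ↦ B
    B ↦ C
    C ↦ CD
    D ↦ A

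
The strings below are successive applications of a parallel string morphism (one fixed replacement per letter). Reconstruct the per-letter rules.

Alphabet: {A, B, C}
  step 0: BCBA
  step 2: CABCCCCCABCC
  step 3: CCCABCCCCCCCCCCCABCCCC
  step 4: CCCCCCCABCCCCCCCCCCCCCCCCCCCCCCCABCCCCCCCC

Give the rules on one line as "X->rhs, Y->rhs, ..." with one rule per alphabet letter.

  step 3 ⇒ step 4: CCCABCCCCCCCCCCCABCCCC ⇒ CC·CC·CC·C·AB·CC·CC·CC·CC·CC·CC·CC·CC·CC·CC·CC·C·AB·CC·CC·CC·CC
    A ↦ C
    B ↦ AB
    C ↦ CC

A->C, B->AB, C->CC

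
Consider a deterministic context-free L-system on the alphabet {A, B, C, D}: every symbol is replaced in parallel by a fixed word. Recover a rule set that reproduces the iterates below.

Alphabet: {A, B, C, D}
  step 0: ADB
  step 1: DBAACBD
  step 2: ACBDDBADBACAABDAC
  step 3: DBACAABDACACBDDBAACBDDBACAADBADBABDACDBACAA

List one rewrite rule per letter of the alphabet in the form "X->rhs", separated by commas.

  step 2 ⇒ step 3: ACBDDBADBACAABDAC ⇒ DBA·CAA·BD·AC·AC·BD·DBA·AC·BD·DBA·CAA·DBA·DBA·BD·AC·DBA·CAA
    A ↦ DBA
    B ↦ BD
    C ↦ CAA
    D ↦ AC

A->DBA, B->BD, C->CAA, D->AC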